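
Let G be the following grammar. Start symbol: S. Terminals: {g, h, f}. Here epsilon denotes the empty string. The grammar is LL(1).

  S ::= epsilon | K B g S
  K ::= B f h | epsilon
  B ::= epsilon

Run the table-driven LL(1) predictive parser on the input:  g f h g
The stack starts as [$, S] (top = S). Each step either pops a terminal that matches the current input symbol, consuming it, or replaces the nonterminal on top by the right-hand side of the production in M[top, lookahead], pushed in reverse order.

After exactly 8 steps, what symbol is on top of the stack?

     Stack          Input      Action
  1  $ S            g f h g $  expand S ::= K B g S
  2  $ S g B K      g f h g $  expand K ::= epsilon
  3  $ S g B        g f h g $  expand B ::= epsilon
  4  $ S g          g f h g $  match g
  5  $ S            f h g $    expand S ::= K B g S
  6  $ S g B K      f h g $    expand K ::= B f h
  7  $ S g B h f B  f h g $    expand B ::= epsilon
  8  $ S g B h f    f h g $    match f
Stack after step 8: $ S g B h (top = h).

h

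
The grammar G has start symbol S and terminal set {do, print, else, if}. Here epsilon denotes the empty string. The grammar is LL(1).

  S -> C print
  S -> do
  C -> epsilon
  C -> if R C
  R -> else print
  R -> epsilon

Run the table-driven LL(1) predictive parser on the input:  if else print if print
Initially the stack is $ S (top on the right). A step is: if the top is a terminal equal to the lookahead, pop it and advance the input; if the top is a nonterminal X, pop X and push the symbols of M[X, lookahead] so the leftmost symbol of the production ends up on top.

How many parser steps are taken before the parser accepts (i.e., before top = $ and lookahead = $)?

11

      Stack                 Input                     Action
   1  $ S                   if else print if print $  expand S -> C print
   2  $ print C             if else print if print $  expand C -> if R C
   3  $ print C R if        if else print if print $  match if
   4  $ print C R           else print if print $     expand R -> else print
   5  $ print C print else  else print if print $     match else
   6  $ print C print       print if print $          match print
   7  $ print C             if print $                expand C -> if R C
   8  $ print C R if        if print $                match if
   9  $ print C R           print $                   expand R -> epsilon
  10  $ print C             print $                   expand C -> epsilon
  11  $ print               print $                   match print
Accept reached after 11 steps.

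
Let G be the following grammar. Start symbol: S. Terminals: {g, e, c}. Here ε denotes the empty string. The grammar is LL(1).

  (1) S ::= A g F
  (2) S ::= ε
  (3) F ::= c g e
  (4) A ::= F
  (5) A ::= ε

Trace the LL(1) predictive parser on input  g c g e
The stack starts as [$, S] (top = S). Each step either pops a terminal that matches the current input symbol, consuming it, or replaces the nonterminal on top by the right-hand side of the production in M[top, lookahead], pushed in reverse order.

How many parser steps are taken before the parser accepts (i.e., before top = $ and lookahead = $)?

step 1: stack=$ S  input=g c g e $  — expand S ::= A g F
step 2: stack=$ F g A  input=g c g e $  — expand A ::= ε
step 3: stack=$ F g  input=g c g e $  — match g
step 4: stack=$ F  input=c g e $  — expand F ::= c g e
step 5: stack=$ e g c  input=c g e $  — match c
step 6: stack=$ e g  input=g e $  — match g
step 7: stack=$ e  input=e $  — match e
Accept reached after 7 steps.

7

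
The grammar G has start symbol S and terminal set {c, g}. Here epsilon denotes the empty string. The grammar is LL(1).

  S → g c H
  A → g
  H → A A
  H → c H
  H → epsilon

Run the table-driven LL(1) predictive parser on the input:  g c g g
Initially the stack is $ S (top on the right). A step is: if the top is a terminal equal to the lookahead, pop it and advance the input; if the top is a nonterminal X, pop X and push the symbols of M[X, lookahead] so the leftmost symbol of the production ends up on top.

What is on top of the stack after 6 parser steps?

     Stack    Input      Action
  1  $ S      g c g g $  expand S → g c H
  2  $ H c g  g c g g $  match g
  3  $ H c    c g g $    match c
  4  $ H      g g $      expand H → A A
  5  $ A A    g g $      expand A → g
  6  $ A g    g g $      match g
Stack after step 6: $ A (top = A).

A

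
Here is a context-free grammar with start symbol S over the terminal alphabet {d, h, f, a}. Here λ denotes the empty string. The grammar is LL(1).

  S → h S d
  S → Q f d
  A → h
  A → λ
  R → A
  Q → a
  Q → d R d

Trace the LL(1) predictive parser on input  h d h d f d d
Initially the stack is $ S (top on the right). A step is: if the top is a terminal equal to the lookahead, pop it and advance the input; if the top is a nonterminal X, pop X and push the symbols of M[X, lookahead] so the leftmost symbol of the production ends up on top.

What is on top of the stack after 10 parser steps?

d

step 1: stack=$ S  input=h d h d f d d $  — expand S → h S d
step 2: stack=$ d S h  input=h d h d f d d $  — match h
step 3: stack=$ d S  input=d h d f d d $  — expand S → Q f d
step 4: stack=$ d d f Q  input=d h d f d d $  — expand Q → d R d
step 5: stack=$ d d f d R d  input=d h d f d d $  — match d
step 6: stack=$ d d f d R  input=h d f d d $  — expand R → A
step 7: stack=$ d d f d A  input=h d f d d $  — expand A → h
step 8: stack=$ d d f d h  input=h d f d d $  — match h
step 9: stack=$ d d f d  input=d f d d $  — match d
step 10: stack=$ d d f  input=f d d $  — match f
Stack after step 10: $ d d (top = d).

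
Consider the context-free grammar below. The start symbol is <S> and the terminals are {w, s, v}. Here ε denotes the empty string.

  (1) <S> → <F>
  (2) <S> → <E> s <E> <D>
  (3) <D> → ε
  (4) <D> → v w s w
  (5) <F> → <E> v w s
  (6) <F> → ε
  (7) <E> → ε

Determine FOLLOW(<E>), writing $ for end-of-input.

FIRST(<D>) = {ε, v}
FIRST(<E>) = {ε}
FIRST(<F>) = {ε, v}  (via <E> v w s)
FIRST(<S>) = {ε, s, v}  (via <F>, <E> s <E> <D>)
FOLLOW(<S>) includes $ since <S> is the start symbol.
FOLLOW(<S>): <S> appears on no right-hand side. Thus FOLLOW(<S>) = {$}.
FOLLOW(<D>): in <S>→<E> s <E> <D>, the suffix after <D> is empty, so FOLLOW(<D>) ⊇ FOLLOW(<S>) = {$}. Thus FOLLOW(<D>) = {$}.
FOLLOW(<F>): in <S>→<F>, the suffix after <F> is empty, so FOLLOW(<F>) ⊇ FOLLOW(<S>) = {$}. Thus FOLLOW(<F>) = {$}.
FOLLOW(<E>): in <S>→<E> s <E> <D> (occurrence 1), <E> is followed by s <E> <D> with FIRST {s}; in <S>→<E> s <E> <D> (occurrence 2), <E> is followed by <D> with FIRST {ε, v}; in <S>→<E> s <E> <D> (occurrence 2), the suffix after <E> is nullable, so FOLLOW(<E>) ⊇ FOLLOW(<S>) = {$}; in <F>→<E> v w s, <E> is followed by v w s with FIRST {v}. Thus FOLLOW(<E>) = {$, s, v}.

{$, s, v}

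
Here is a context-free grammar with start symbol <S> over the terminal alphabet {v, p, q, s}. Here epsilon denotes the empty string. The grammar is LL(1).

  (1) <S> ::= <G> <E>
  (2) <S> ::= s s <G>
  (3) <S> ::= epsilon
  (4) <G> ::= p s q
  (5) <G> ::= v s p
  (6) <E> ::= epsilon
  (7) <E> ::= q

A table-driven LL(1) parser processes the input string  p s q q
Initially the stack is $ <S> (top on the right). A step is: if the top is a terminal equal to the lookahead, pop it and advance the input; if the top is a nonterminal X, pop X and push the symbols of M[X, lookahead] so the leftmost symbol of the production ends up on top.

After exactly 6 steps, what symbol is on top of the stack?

step 1: stack=$ <S>  input=p s q q $  — expand <S> ::= <G> <E>
step 2: stack=$ <E> <G>  input=p s q q $  — expand <G> ::= p s q
step 3: stack=$ <E> q s p  input=p s q q $  — match p
step 4: stack=$ <E> q s  input=s q q $  — match s
step 5: stack=$ <E> q  input=q q $  — match q
step 6: stack=$ <E>  input=q $  — expand <E> ::= q
Stack after step 6: $ q (top = q).

q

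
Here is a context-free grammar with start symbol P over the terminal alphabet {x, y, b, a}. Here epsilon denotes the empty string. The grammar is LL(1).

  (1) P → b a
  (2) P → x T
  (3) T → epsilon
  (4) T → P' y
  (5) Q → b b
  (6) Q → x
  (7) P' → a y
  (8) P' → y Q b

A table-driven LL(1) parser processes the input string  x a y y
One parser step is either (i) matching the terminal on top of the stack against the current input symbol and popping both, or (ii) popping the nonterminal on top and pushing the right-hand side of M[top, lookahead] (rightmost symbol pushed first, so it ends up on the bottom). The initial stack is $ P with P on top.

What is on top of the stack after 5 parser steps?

y

step 1: stack=$ P  input=x a y y $  — expand P → x T
step 2: stack=$ T x  input=x a y y $  — match x
step 3: stack=$ T  input=a y y $  — expand T → P' y
step 4: stack=$ y P'  input=a y y $  — expand P' → a y
step 5: stack=$ y y a  input=a y y $  — match a
Stack after step 5: $ y y (top = y).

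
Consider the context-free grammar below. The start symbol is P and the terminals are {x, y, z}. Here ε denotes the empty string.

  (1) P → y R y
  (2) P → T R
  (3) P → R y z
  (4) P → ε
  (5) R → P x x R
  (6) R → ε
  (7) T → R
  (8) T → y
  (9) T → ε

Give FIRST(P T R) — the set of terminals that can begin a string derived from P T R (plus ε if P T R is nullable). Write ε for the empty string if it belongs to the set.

FIRST(P) = {ε, x, y}  (via T R, R y z)
FIRST(R) = {ε, x, y}  (via P x x R)
FIRST(T) = {ε, x, y}  (via R)
FIRST(P T R): take FIRST of each symbol in turn, carrying on past any symbol whose FIRST contains ε; result {ε, x, y}.

{ε, x, y}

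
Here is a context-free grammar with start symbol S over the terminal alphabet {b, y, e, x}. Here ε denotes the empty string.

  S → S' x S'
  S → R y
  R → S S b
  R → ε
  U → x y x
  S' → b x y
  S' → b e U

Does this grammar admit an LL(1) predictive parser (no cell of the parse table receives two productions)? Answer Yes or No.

No

FIRST(S) = {b, y}
FIRST(R) = {ε, b, y}
FIRST(U) = {x}
FIRST(S') = {b}
FOLLOW(S) = {$, b, y}
FOLLOW(R) = {y}
FOLLOW(U) = {$, b, x, y}
FOLLOW(S') = {$, b, x, y}
Cell M[R, y] receives both R → S S b and R → ε — the grammar is not LL(1).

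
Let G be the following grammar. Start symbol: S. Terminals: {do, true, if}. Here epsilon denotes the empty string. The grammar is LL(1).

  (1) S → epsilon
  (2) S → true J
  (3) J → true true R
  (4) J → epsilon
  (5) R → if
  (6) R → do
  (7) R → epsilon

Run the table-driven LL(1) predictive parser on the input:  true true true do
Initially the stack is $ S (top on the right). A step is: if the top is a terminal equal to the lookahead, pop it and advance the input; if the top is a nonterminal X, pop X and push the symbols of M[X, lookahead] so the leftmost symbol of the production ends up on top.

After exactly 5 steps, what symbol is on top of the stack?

step 1: stack=$ S  input=true true true do $  — expand S → true J
step 2: stack=$ J true  input=true true true do $  — match true
step 3: stack=$ J  input=true true do $  — expand J → true true R
step 4: stack=$ R true true  input=true true do $  — match true
step 5: stack=$ R true  input=true do $  — match true
Stack after step 5: $ R (top = R).

R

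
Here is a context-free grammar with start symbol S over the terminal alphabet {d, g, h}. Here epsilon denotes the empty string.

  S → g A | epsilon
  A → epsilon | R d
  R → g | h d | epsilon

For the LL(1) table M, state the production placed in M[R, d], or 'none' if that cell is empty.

FIRST(S) = {epsilon, g}
FIRST(R) = {epsilon, g, h}
FIRST(A) = {epsilon, d, g, h}  (via R d)
FOLLOW(S) includes $ since S is the start symbol.
FOLLOW(R): in A→R d, R is followed by d with FIRST {d}. Thus FOLLOW(R) = {d}.
For R → g: FIRST(g) = {g}, so it goes in M[R, t] for t ∈ {g}.
For R → h d: FIRST(h d) = {h}, so it goes in M[R, t] for t ∈ {h}.
For R → epsilon: FIRST(epsilon) = {epsilon}, so it goes in M[R, t] for t ∈ {}; since epsilon ∈ FIRST, also for every t ∈ FOLLOW(R) = {d}.

R → epsilon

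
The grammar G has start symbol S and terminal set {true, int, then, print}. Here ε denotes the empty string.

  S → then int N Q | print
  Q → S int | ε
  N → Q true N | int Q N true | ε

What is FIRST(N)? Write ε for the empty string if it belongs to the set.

{ε, int, print, then, true}

FIRST(S): from S→then int N Q we get {then}; from S→print we get {print}. So FIRST(S) = {print, then}.
FIRST(Q): from Q→S int we get {print, then}; from Q→ε we get {ε}. So FIRST(Q) = {ε, print, then}.
FIRST(N): from N→Q true N we get {print, then, true}; from N→int Q N true we get {int}; from N→ε we get {ε}. So FIRST(N) = {ε, int, print, then, true}.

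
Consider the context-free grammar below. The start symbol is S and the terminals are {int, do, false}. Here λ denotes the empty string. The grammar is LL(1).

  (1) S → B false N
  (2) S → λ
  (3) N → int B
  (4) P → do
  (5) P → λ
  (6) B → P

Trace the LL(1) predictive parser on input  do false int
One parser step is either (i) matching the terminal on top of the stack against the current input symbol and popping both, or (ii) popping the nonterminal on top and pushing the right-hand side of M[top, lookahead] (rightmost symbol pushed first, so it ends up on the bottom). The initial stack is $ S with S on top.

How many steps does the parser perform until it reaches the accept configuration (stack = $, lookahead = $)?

     Stack         Input           Action
  1  $ S           do false int $  expand S → B false N
  2  $ N false B   do false int $  expand B → P
  3  $ N false P   do false int $  expand P → do
  4  $ N false do  do false int $  match do
  5  $ N false     false int $     match false
  6  $ N           int $           expand N → int B
  7  $ B int       int $           match int
  8  $ B           $               expand B → P
  9  $ P           $               expand P → λ
Accept reached after 9 steps.

9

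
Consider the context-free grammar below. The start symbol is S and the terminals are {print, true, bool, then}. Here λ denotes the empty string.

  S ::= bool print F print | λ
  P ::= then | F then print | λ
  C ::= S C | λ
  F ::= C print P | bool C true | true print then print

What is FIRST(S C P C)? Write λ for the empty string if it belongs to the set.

{λ, bool, print, then, true}

FIRST(S): from S::=bool print F print we get {bool}; from S::=λ we get {λ}. So FIRST(S) = {λ, bool}.
FIRST(C): from C::=S C we get {λ, bool}; from C::=λ we get {λ}. So FIRST(C) = {λ, bool}.
FIRST(F): from F::=C print P we get {bool, print}; from F::=bool C true we get {bool}; from F::=true print then print we get {true}. So FIRST(F) = {bool, print, true}.
FIRST(P): from P::=then we get {then}; from P::=F then print we get {bool, print, true}; from P::=λ we get {λ}. So FIRST(P) = {λ, bool, print, then, true}.
FIRST(S C P C): take FIRST of each symbol in turn, carrying on past any symbol whose FIRST contains λ; result {λ, bool, print, then, true}.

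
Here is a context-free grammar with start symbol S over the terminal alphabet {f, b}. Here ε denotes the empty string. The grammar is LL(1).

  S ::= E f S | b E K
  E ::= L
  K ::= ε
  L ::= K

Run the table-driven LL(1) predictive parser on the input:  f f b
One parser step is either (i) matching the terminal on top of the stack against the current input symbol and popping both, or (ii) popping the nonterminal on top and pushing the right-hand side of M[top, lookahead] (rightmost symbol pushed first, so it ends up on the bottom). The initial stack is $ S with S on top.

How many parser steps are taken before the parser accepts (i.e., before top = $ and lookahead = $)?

step 1: stack=$ S  input=f f b $  — expand S ::= E f S
step 2: stack=$ S f E  input=f f b $  — expand E ::= L
step 3: stack=$ S f L  input=f f b $  — expand L ::= K
step 4: stack=$ S f K  input=f f b $  — expand K ::= ε
step 5: stack=$ S f  input=f f b $  — match f
step 6: stack=$ S  input=f b $  — expand S ::= E f S
step 7: stack=$ S f E  input=f b $  — expand E ::= L
step 8: stack=$ S f L  input=f b $  — expand L ::= K
step 9: stack=$ S f K  input=f b $  — expand K ::= ε
step 10: stack=$ S f  input=f b $  — match f
step 11: stack=$ S  input=b $  — expand S ::= b E K
step 12: stack=$ K E b  input=b $  — match b
step 13: stack=$ K E  input=$  — expand E ::= L
step 14: stack=$ K L  input=$  — expand L ::= K
step 15: stack=$ K K  input=$  — expand K ::= ε
step 16: stack=$ K  input=$  — expand K ::= ε
Accept reached after 16 steps.

16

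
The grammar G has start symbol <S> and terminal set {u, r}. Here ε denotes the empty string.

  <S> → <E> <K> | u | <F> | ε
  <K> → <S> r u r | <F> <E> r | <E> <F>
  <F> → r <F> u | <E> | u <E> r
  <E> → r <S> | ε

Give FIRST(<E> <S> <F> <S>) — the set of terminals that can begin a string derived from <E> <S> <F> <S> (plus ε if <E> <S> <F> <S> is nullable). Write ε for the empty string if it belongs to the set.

FIRST(<E>) = {ε, r}
FIRST(<F>) = {ε, r, u}  (via <E>)
FIRST(<S>) = {ε, r, u}  (via <E> <K>, <F>)
FIRST(<K>) = {ε, r, u}  (via <S> r u r, <F> <E> r, <E> <F>)
FIRST(<E> <S> <F> <S>): take FIRST of each symbol in turn, carrying on past any symbol whose FIRST contains ε; result {ε, r, u}.

{ε, r, u}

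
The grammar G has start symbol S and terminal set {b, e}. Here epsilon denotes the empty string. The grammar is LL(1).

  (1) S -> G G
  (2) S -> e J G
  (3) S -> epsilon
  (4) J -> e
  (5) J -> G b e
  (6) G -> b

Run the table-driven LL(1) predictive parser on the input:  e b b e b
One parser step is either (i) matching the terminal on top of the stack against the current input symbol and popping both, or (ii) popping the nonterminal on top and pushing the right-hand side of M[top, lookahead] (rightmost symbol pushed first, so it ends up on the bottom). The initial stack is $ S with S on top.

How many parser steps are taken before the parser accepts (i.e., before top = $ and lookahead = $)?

9

     Stack      Input        Action
  1  $ S        e b b e b $  expand S -> e J G
  2  $ G J e    e b b e b $  match e
  3  $ G J      b b e b $    expand J -> G b e
  4  $ G e b G  b b e b $    expand G -> b
  5  $ G e b b  b b e b $    match b
  6  $ G e b    b e b $      match b
  7  $ G e      e b $        match e
  8  $ G        b $          expand G -> b
  9  $ b        b $          match b
Accept reached after 9 steps.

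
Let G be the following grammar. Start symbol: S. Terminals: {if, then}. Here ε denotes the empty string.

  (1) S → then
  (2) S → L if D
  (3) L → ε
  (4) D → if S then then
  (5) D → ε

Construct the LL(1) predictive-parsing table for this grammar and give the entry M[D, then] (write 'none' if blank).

D → ε

FIRST(L) = {ε}
FIRST(D) = {ε, if}
FIRST(S) = {if, then}  (via L if D)
FOLLOW(S) includes $ since S is the start symbol.
FOLLOW(S): in D→if S then then, S is followed by then then with FIRST {then}. Thus FOLLOW(S) = {$, then}.
FOLLOW(D): in S→L if D, the suffix after D is empty, so FOLLOW(D) ⊇ FOLLOW(S) = {$, then}. Thus FOLLOW(D) = {$, then}.
For D → if S then then: FIRST(if S then then) = {if}, so it goes in M[D, t] for t ∈ {if}.
For D → ε: FIRST(ε) = {ε}, so it goes in M[D, t] for t ∈ {}; since ε ∈ FIRST, also for every t ∈ FOLLOW(D) = {$, then}.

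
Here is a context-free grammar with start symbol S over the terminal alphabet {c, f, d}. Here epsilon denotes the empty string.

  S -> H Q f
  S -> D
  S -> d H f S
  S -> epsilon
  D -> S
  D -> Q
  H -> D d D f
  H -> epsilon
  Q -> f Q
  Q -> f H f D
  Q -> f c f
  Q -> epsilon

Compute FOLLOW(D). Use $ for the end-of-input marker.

FIRST(Q) = {epsilon, f}
FIRST(S) = {epsilon, d, f}  (via H Q f, D)
FIRST(D) = {epsilon, d, f}  (via S, Q)
FIRST(H) = {epsilon, d, f}  (via D d D f)
FOLLOW(S) includes $ since S is the start symbol.
FOLLOW(H): in S->H Q f, H is followed by Q f with FIRST {f}; in S->d H f S, H is followed by f S with FIRST {f}; in Q->f H f D, H is followed by f D with FIRST {f}. Thus FOLLOW(H) = {f}.
FOLLOW(S): in S->d H f S, the suffix after S is empty (adds nothing new); in D->S, the suffix after S is empty, so FOLLOW(S) ⊇ FOLLOW(D) = {$, d, f}. Thus FOLLOW(S) = {$, d, f}.
FOLLOW(D): in S->D, the suffix after D is empty, so FOLLOW(D) ⊇ FOLLOW(S) = {$, d, f}; in H->D d D f (occurrence 1), D is followed by d D f with FIRST {d}; in H->D d D f (occurrence 2), D is followed by f with FIRST {f}; in Q->f H f D, the suffix after D is empty, so FOLLOW(D) ⊇ FOLLOW(Q) = {$, d, f}. Thus FOLLOW(D) = {$, d, f}.
FOLLOW(Q): in S->H Q f, Q is followed by f with FIRST {f}; in D->Q, the suffix after Q is empty, so FOLLOW(Q) ⊇ FOLLOW(D) = {$, d, f}; in Q->f Q, the suffix after Q is empty (adds nothing new). Thus FOLLOW(Q) = {$, d, f}.

{$, d, f}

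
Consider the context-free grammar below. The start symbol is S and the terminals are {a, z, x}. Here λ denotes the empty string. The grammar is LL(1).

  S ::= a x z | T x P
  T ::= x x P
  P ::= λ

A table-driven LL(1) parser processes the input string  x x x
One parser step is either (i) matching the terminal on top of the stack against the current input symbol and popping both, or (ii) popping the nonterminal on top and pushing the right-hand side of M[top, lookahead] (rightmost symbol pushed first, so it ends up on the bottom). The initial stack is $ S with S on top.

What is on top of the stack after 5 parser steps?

x

step 1: stack=$ S  input=x x x $  — expand S ::= T x P
step 2: stack=$ P x T  input=x x x $  — expand T ::= x x P
step 3: stack=$ P x P x x  input=x x x $  — match x
step 4: stack=$ P x P x  input=x x $  — match x
step 5: stack=$ P x P  input=x $  — expand P ::= λ
Stack after step 5: $ P x (top = x).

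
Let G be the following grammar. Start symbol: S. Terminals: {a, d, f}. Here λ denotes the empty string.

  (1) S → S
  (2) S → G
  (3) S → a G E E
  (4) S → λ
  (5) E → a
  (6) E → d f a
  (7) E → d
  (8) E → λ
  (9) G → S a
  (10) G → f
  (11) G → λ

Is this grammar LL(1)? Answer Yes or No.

FIRST(S) = {λ, a, f}
FIRST(E) = {λ, a, d}
FIRST(G) = {λ, a, f}
FOLLOW(S) = {$, a}
FOLLOW(E) = {$, a, d}
FOLLOW(G) = {$, a, d}
Cell M[E, a] receives both E → a and E → λ — the grammar is not LL(1).

No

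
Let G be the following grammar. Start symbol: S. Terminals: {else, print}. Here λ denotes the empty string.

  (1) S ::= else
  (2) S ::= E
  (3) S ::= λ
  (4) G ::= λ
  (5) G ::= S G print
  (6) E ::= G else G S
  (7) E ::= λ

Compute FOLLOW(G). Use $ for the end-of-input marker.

{$, else, print}

FIRST(S) = {λ, else, print}  (via E)
FIRST(G) = {λ, else, print}  (via S G print)
FIRST(E) = {λ, else, print}  (via G else G S)
FOLLOW(S) includes $ since S is the start symbol.
FOLLOW(S): in G::=S G print, S is followed by G print with FIRST {else, print}; in E::=G else G S, the suffix after S is empty, so FOLLOW(S) ⊇ FOLLOW(E) = {$, else, print}. Thus FOLLOW(S) = {$, else, print}.
FOLLOW(E): in S::=E, the suffix after E is empty, so FOLLOW(E) ⊇ FOLLOW(S) = {$, else, print}. Thus FOLLOW(E) = {$, else, print}.
FOLLOW(G): in G::=S G print, G is followed by print with FIRST {print}; in E::=G else G S (occurrence 1), G is followed by else G S with FIRST {else}; in E::=G else G S (occurrence 2), G is followed by S with FIRST {λ, else, print}; in E::=G else G S (occurrence 2), the suffix after G is nullable, so FOLLOW(G) ⊇ FOLLOW(E) = {$, else, print}. Thus FOLLOW(G) = {$, else, print}.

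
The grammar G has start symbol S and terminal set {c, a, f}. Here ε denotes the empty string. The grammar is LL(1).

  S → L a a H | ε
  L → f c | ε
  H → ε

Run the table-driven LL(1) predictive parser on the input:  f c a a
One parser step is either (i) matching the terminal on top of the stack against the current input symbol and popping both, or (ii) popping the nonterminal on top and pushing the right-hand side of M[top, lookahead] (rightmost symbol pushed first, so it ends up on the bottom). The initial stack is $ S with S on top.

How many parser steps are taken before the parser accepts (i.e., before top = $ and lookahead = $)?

     Stack        Input      Action
  1  $ S          f c a a $  expand S → L a a H
  2  $ H a a L    f c a a $  expand L → f c
  3  $ H a a c f  f c a a $  match f
  4  $ H a a c    c a a $    match c
  5  $ H a a      a a $      match a
  6  $ H a        a $        match a
  7  $ H          $          expand H → ε
Accept reached after 7 steps.

7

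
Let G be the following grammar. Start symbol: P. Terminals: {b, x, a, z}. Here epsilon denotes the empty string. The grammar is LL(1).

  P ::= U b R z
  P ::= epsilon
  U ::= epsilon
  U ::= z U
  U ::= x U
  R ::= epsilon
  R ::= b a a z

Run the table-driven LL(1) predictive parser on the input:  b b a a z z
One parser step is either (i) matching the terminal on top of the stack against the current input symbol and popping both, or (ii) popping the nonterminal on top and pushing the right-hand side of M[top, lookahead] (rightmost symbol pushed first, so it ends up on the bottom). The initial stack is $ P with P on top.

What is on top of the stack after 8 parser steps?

z

     Stack        Input          Action
  1  $ P          b b a a z z $  expand P ::= U b R z
  2  $ z R b U    b b a a z z $  expand U ::= epsilon
  3  $ z R b      b b a a z z $  match b
  4  $ z R        b a a z z $    expand R ::= b a a z
  5  $ z z a a b  b a a z z $    match b
  6  $ z z a a    a a z z $      match a
  7  $ z z a      a z z $        match a
  8  $ z z        z z $          match z
Stack after step 8: $ z (top = z).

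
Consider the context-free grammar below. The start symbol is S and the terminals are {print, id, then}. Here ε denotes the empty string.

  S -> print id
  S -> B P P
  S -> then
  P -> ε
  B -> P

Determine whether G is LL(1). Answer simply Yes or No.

FIRST(S) = {ε, print, then}
FIRST(P) = {ε}
FIRST(B) = {ε}
FOLLOW(S) = {$}
FOLLOW(P) = {$}
FOLLOW(B) = {$}
Each cell of M receives at most one production.

Yes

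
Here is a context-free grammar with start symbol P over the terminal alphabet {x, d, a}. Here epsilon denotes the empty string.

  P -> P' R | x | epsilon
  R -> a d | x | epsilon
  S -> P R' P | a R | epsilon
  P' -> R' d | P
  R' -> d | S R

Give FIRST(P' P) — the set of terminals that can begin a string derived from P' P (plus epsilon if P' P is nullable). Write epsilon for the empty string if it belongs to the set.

FIRST(R) = {epsilon, a, x}
FIRST(P) = {epsilon, a, d, x}  (via P' R)
FIRST(S) = {epsilon, a, d, x}  (via P R' P)
FIRST(R') = {epsilon, a, d, x}  (via S R)
FIRST(P') = {epsilon, a, d, x}  (via R' d, P)
FIRST(P' P): take FIRST of each symbol in turn, carrying on past any symbol whose FIRST contains epsilon; result {epsilon, a, d, x}.

{epsilon, a, d, x}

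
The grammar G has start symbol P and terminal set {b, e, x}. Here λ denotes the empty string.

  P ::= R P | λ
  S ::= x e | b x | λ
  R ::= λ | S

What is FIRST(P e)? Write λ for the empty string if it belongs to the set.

{b, e, x}

FIRST(S): from S::=x e we get {x}; from S::=b x we get {b}; from S::=λ we get {λ}. So FIRST(S) = {λ, b, x}.
FIRST(R): from R::=λ we get {λ}; from R::=S we get {λ, b, x}. So FIRST(R) = {λ, b, x}.
FIRST(P): from P::=R P we get {λ, b, x}; from P::=λ we get {λ}. So FIRST(P) = {λ, b, x}.
FIRST(P e): take FIRST of each symbol in turn, carrying on past any symbol whose FIRST contains λ; result {b, e, x}.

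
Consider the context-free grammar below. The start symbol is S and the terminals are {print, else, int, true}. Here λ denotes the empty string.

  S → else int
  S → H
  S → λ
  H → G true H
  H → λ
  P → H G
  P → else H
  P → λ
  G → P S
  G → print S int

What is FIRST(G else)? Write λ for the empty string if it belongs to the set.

FIRST(S) = {λ, else, print, true}  (via H)
FIRST(H) = {λ, else, print, true}  (via G true H)
FIRST(P) = {λ, else, print, true}  (via H G)
FIRST(G) = {λ, else, print, true}  (via P S)
FIRST(G else): take FIRST of each symbol in turn, carrying on past any symbol whose FIRST contains λ; result {else, print, true}.

{else, print, true}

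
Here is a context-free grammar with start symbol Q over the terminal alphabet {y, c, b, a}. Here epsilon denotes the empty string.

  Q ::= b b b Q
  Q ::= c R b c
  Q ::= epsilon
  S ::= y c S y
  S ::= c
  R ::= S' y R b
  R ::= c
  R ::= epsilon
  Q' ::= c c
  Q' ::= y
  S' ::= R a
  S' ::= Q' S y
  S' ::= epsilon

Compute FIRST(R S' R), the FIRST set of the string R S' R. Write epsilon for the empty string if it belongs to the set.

{epsilon, a, c, y}

FIRST(Q) = {epsilon, b, c}
FIRST(S) = {c, y}
FIRST(Q') = {c, y}
FIRST(R) = {epsilon, a, c, y}  (via S' y R b)
FIRST(S') = {epsilon, a, c, y}  (via R a, Q' S y)
FIRST(R S' R): take FIRST of each symbol in turn, carrying on past any symbol whose FIRST contains epsilon; result {epsilon, a, c, y}.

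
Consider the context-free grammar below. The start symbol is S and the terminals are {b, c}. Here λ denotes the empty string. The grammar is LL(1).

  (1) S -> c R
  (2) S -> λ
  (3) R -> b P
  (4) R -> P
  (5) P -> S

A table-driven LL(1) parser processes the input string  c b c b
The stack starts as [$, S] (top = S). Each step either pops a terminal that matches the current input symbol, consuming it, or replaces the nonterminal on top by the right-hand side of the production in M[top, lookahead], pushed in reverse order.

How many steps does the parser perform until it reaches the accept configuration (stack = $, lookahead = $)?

step 1: stack=$ S  input=c b c b $  — expand S -> c R
step 2: stack=$ R c  input=c b c b $  — match c
step 3: stack=$ R  input=b c b $  — expand R -> b P
step 4: stack=$ P b  input=b c b $  — match b
step 5: stack=$ P  input=c b $  — expand P -> S
step 6: stack=$ S  input=c b $  — expand S -> c R
step 7: stack=$ R c  input=c b $  — match c
step 8: stack=$ R  input=b $  — expand R -> b P
step 9: stack=$ P b  input=b $  — match b
step 10: stack=$ P  input=$  — expand P -> S
step 11: stack=$ S  input=$  — expand S -> λ
Accept reached after 11 steps.

11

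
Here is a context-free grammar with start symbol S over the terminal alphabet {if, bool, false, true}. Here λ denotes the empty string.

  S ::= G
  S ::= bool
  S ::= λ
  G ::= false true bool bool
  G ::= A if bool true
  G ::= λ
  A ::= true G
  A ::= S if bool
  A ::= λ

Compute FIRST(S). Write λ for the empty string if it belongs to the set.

FIRST(S) = {λ, bool, false, if, true}  (via G)
FIRST(A) = {λ, bool, false, if, true}  (via S if bool)
FIRST(G) = {λ, bool, false, if, true}  (via A if bool true)

{λ, bool, false, if, true}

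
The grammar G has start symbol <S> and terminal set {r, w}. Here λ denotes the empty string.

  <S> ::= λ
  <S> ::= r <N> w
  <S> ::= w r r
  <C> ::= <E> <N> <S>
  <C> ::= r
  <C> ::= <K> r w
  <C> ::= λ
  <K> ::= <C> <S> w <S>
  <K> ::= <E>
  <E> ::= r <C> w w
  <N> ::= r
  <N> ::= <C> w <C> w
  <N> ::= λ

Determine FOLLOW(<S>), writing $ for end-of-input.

{$, r, w}

FIRST(<S>): from <S>::=λ we get {λ}; from <S>::=r <N> w we get {r}; from <S>::=w r r we get {w}. So FIRST(<S>) = {λ, r, w}.
FIRST(<E>): from <E>::=r <C> w w we get {r}. So FIRST(<E>) = {r}.
FIRST(<C>): from <C>::=<E> <N> <S> we get {r}; from <C>::=r we get {r}; from <C>::=<K> r w we get {r, w}; from <C>::=λ we get {λ}. So FIRST(<C>) = {λ, r, w}.
FIRST(<K>): from <K>::=<C> <S> w <S> we get {r, w}; from <K>::=<E> we get {r}. So FIRST(<K>) = {r, w}.
FIRST(<N>): from <N>::=r we get {r}; from <N>::=<C> w <C> w we get {r, w}; from <N>::=λ we get {λ}. So FIRST(<N>) = {λ, r, w}.
FOLLOW(<S>) includes $ since <S> is the start symbol.
FOLLOW(<C>): in <K>::=<C> <S> w <S>, <C> is followed by <S> w <S> with FIRST {r, w}; in <E>::=r <C> w w, <C> is followed by w w with FIRST {w}; in <N>::=<C> w <C> w (occurrence 1), <C> is followed by w <C> w with FIRST {w}; in <N>::=<C> w <C> w (occurrence 2), <C> is followed by w with FIRST {w}. Thus FOLLOW(<C>) = {r, w}.
FOLLOW(<K>): in <C>::=<K> r w, <K> is followed by r w with FIRST {r}. Thus FOLLOW(<K>) = {r}.
FOLLOW(<S>): in <C>::=<E> <N> <S>, the suffix after <S> is empty, so FOLLOW(<S>) ⊇ FOLLOW(<C>) = {r, w}; in <K>::=<C> <S> w <S> (occurrence 1), <S> is followed by w <S> with FIRST {w}; in <K>::=<C> <S> w <S> (occurrence 2), the suffix after <S> is empty, so FOLLOW(<S>) ⊇ FOLLOW(<K>) = {r}. Thus FOLLOW(<S>) = {$, r, w}.
FOLLOW(<E>): in <C>::=<E> <N> <S>, <E> is followed by <N> <S> with FIRST {λ, r, w}; in <C>::=<E> <N> <S>, the suffix after <E> is nullable, so FOLLOW(<E>) ⊇ FOLLOW(<C>) = {r, w}; in <K>::=<E>, the suffix after <E> is empty, so FOLLOW(<E>) ⊇ FOLLOW(<K>) = {r}. Thus FOLLOW(<E>) = {r, w}.
FOLLOW(<N>): in <S>::=r <N> w, <N> is followed by w with FIRST {w}; in <C>::=<E> <N> <S>, <N> is followed by <S> with FIRST {λ, r, w}; in <C>::=<E> <N> <S>, the suffix after <N> is nullable, so FOLLOW(<N>) ⊇ FOLLOW(<C>) = {r, w}. Thus FOLLOW(<N>) = {r, w}.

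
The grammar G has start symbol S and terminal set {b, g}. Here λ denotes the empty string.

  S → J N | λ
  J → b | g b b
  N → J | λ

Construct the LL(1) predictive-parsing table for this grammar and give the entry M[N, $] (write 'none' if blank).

FIRST(J) = {b, g}
FIRST(S) = {λ, b, g}  (via J N)
FIRST(N) = {λ, b, g}  (via J)
FOLLOW(S) includes $ since S is the start symbol.
FOLLOW(S): S appears on no right-hand side. Thus FOLLOW(S) = {$}.
FOLLOW(N): in S→J N, the suffix after N is empty, so FOLLOW(N) ⊇ FOLLOW(S) = {$}. Thus FOLLOW(N) = {$}.
For N → J: FIRST(J) = {b, g}, so it goes in M[N, t] for t ∈ {b, g}.
For N → λ: FIRST(λ) = {λ}, so it goes in M[N, t] for t ∈ {}; since λ ∈ FIRST, also for every t ∈ FOLLOW(N) = {$}.

N → λ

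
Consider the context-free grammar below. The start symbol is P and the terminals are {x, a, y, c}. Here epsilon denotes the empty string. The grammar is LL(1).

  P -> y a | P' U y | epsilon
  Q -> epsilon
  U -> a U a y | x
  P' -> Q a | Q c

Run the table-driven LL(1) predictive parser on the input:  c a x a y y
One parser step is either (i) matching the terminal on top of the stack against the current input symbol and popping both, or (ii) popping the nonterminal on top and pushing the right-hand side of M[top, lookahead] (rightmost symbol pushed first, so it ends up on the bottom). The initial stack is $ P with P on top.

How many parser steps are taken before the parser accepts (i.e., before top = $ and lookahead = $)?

      Stack        Input          Action
   1  $ P          c a x a y y $  expand P -> P' U y
   2  $ y U P'     c a x a y y $  expand P' -> Q c
   3  $ y U c Q    c a x a y y $  expand Q -> epsilon
   4  $ y U c      c a x a y y $  match c
   5  $ y U        a x a y y $    expand U -> a U a y
   6  $ y y a U a  a x a y y $    match a
   7  $ y y a U    x a y y $      expand U -> x
   8  $ y y a x    x a y y $      match x
   9  $ y y a      a y y $        match a
  10  $ y y        y y $          match y
  11  $ y          y $            match y
Accept reached after 11 steps.

11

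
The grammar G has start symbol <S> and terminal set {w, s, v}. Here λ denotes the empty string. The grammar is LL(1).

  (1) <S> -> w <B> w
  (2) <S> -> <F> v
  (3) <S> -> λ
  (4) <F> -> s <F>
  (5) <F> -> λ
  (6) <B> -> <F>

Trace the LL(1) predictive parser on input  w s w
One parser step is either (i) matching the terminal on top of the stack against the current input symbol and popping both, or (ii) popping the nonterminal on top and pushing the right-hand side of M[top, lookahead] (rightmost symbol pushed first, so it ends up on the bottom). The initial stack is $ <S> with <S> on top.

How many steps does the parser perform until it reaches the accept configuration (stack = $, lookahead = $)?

7

     Stack      Input    Action
  1  $ <S>      w s w $  expand <S> -> w <B> w
  2  $ w <B> w  w s w $  match w
  3  $ w <B>    s w $    expand <B> -> <F>
  4  $ w <F>    s w $    expand <F> -> s <F>
  5  $ w <F> s  s w $    match s
  6  $ w <F>    w $      expand <F> -> λ
  7  $ w        w $      match w
Accept reached after 7 steps.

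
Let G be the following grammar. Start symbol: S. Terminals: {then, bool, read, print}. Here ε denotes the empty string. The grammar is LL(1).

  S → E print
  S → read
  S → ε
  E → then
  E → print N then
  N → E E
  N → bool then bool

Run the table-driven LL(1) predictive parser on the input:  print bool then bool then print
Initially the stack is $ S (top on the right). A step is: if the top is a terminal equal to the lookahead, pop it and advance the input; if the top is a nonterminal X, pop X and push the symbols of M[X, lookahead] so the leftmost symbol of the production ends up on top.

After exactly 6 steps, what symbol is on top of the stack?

bool

step 1: stack=$ S  input=print bool then bool then print $  — expand S → E print
step 2: stack=$ print E  input=print bool then bool then print $  — expand E → print N then
step 3: stack=$ print then N print  input=print bool then bool then print $  — match print
step 4: stack=$ print then N  input=bool then bool then print $  — expand N → bool then bool
step 5: stack=$ print then bool then bool  input=bool then bool then print $  — match bool
step 6: stack=$ print then bool then  input=then bool then print $  — match then
Stack after step 6: $ print then bool (top = bool).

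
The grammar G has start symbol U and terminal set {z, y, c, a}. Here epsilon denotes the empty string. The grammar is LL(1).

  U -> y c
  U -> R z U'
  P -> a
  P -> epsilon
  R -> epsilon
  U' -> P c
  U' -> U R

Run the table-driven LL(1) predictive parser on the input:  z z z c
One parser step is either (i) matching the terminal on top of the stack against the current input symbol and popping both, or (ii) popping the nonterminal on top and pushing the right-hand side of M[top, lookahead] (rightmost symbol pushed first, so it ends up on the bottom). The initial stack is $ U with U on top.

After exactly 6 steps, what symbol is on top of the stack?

z

step 1: stack=$ U  input=z z z c $  — expand U -> R z U'
step 2: stack=$ U' z R  input=z z z c $  — expand R -> epsilon
step 3: stack=$ U' z  input=z z z c $  — match z
step 4: stack=$ U'  input=z z c $  — expand U' -> U R
step 5: stack=$ R U  input=z z c $  — expand U -> R z U'
step 6: stack=$ R U' z R  input=z z c $  — expand R -> epsilon
Stack after step 6: $ R U' z (top = z).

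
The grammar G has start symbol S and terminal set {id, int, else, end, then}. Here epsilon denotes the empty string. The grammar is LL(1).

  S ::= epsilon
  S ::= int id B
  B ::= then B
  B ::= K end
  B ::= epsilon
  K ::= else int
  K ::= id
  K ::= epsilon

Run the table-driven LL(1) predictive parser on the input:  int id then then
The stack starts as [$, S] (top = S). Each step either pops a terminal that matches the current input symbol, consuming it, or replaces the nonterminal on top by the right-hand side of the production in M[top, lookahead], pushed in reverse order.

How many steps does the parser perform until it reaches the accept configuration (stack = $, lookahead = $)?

8

step 1: stack=$ S  input=int id then then $  — expand S ::= int id B
step 2: stack=$ B id int  input=int id then then $  — match int
step 3: stack=$ B id  input=id then then $  — match id
step 4: stack=$ B  input=then then $  — expand B ::= then B
step 5: stack=$ B then  input=then then $  — match then
step 6: stack=$ B  input=then $  — expand B ::= then B
step 7: stack=$ B then  input=then $  — match then
step 8: stack=$ B  input=$  — expand B ::= epsilon
Accept reached after 8 steps.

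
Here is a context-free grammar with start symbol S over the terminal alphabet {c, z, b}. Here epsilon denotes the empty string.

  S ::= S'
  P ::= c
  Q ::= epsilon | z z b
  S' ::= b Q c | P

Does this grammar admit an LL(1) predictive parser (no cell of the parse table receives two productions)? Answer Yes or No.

FIRST(S) = {b, c}
FIRST(P) = {c}
FIRST(Q) = {epsilon, z}
FIRST(S') = {b, c}
FOLLOW(S) = {$}
FOLLOW(P) = {$}
FOLLOW(Q) = {c}
FOLLOW(S') = {$}
Each cell of M receives at most one production.

Yes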